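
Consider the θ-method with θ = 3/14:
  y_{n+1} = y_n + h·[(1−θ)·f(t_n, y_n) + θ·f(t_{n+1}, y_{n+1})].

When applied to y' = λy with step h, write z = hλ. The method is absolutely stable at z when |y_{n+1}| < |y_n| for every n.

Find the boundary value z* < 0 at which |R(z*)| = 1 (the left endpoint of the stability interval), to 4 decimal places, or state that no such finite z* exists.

left endpoint -3.5000.

With y'=λy (z=hλ):
  y_{n+1} = y_n + z·[11/14·y_n + 3/14·y_{n+1}] ⇒ (1 − 3/14z)y_{n+1} = (1 + 11/14z)y_n
  R(z) = (1 + 11/14z)/(1 − 3/14z).

Boundary: |R(x)|=1, x<0.
x=-0.82: |R|=0.3026
R=−1: 1+11/14x = −1+3/14x ⇒ -4/7x=2 ⇒ x=2/(-4/7)=-3.5000
Confirm numerically:
  x=-3.412: |R|=0.97095 <1
  x=-3.303: |R|=0.93408 <1
  x=-2.922: |R|=0.79689 <1
  x=-4.066: |R|=1.17284 >1
  x=-3.671: |R|=1.05469 >1
So |R|<1 on (-3.5000, 0).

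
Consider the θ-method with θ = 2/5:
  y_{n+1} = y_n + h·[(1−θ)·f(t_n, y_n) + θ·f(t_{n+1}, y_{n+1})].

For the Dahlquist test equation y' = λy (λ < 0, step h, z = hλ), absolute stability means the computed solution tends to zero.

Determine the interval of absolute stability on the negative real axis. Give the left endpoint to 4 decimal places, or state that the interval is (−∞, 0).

z∈(-10.0000,0).

On y'=λy, z=hλ:
  y_{n+1} = y_n + z·[3/5·y_n + 2/5·y_{n+1}] ⇒ (1 − 2/5z)y_{n+1} = (1 + 3/5z)y_n
  R(z) = (1 + 3/5z)/(1 − 2/5z).

Find x<0 with |R(x)|<1.
x=-0.81: |R|=0.3882
R=−1: 1+3/5x = −1+2/5x ⇒ -1/5x=2 ⇒ x=2/(-1/5)=-10.0000
Confirm numerically:
  x=-6.612: |R|=0.81409 <1
  x=-6.349: |R|=0.79371 <1
  x=-4.815: |R|=0.64559 <1
  x=-10.524: |R|=1.02012 >1
  x=-10.372: |R|=1.01445 >1
Stable set (-10.0000, 0).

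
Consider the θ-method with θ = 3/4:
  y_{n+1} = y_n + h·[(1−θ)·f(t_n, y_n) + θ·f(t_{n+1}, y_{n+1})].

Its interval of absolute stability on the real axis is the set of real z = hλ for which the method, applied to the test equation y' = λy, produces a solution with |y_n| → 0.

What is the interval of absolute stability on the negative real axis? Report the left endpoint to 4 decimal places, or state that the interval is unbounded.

interval (−∞, 0).

Test eqn y'=λy, z=hλ:
  y_{n+1} = y_n + z·[1/4·y_n + 3/4·y_{n+1}] ⇒ (1 − 3/4z)y_{n+1} = (1 + 1/4z)y_n
  ⇒ R(z) = (1 + 1/4z)/(1 − 3/4z).

Boundary: |R(x)|=1, x<0.
x=-1.72: |R|=0.2489
x=-2: |R|=0.2000
x=-10: |R|=0.1765
x=-100: |R|=0.3158
θ=3/4≥1/2 ⇒ |1+1/4x|<|1−3/4x| ∀x<0 ⇒ interval (−∞,0).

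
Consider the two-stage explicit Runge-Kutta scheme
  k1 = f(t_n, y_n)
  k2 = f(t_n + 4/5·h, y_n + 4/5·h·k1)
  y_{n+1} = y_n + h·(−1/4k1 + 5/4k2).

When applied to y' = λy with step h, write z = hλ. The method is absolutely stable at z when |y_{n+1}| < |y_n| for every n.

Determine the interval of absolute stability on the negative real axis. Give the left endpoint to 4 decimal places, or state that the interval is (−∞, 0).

(-1.0000, 0).

Test eqn y'=λy, z=hλ:
  k1=λy_n ⇒ h·k1=z·y_n;  k2=λ(1+4/5z)y_n ⇒ h·k2=z(1+4/5z)y_n
  y_{n+1}/y_n = 1 − 1/4z + 5/4z(1+4/5z) = 1 + z + z²
  Hence R(z) = 1 + z + z².

Boundary: |R(x)|=1, x<0.
x=-1.52: |R|=1.7904
R=1: x+1x²=0 ⇒ x=−1=-1.0000; min R=1−1/(4·1)=0.7500>−1
Confirm numerically:
  x=-0.621: |R|=0.76464 <1
  x=-0.571: |R|=0.75504 <1
  x=-0.511: |R|=0.75012 <1
  x=-1.433: |R|=1.62049 >1
  x=-1.296: |R|=1.38362 >1
  x=-1.270: |R|=1.34290 >1
Stable set (-1.0000, 0).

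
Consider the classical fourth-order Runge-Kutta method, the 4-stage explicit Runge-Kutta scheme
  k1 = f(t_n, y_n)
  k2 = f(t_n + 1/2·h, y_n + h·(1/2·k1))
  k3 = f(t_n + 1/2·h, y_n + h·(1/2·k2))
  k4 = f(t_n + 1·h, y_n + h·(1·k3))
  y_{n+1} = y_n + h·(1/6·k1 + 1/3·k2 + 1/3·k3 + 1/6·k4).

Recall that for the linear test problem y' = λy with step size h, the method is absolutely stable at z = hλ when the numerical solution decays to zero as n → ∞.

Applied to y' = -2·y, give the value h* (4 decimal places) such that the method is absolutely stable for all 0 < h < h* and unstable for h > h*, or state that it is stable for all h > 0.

Test eqn y'=λy, z=hλ:
  order 4, 4-stage ⇒ R(z)=1+z+z^2/2+z^3/6+z^4/24
  (e.g. R(-0.68)=0.50770, |R|=0.50770)

Solve |R(x)|<1 on ℝ⁻.
x=-0.68: |R|=0.5077
|R(-2.32)|=0.4971 |R(-2.04)|=0.3475 |R(-0.56)|=0.5716
Bisect:
  x_lo=-3.2164 |R|=1.8699  x_hi=-0.0820 |R|=0.9213
  mid=-1.64923 |R|=0.27137 →hi
  mid=-2.43283 |R|=0.58626 →hi
  mid=-2.82463 |R|=1.06095 →lo
  mid=-2.62873 |R|=0.78850 →hi
  mid=-2.72668 |R|=0.91517 →hi
  mid=-2.77566 |R|=0.98557 →hi
  mid=-2.80014 |R|=1.02262 →lo
  mid=-2.78790 |R|=1.00394 →lo
  mid=-2.78178 |R|=0.99471 →hi
  ...
  [-2.78541,-2.78522] ⇒ x*=-2.7853
Interval (-2.7853, 0).

(-2.7853,0); λ=-2 ⇒ h* = 1.3926.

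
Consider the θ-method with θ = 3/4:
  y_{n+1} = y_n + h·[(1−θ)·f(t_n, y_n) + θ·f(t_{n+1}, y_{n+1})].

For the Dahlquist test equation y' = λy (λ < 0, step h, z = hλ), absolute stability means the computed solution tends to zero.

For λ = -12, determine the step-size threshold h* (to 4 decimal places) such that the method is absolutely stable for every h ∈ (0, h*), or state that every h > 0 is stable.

interval (−∞, 0). Any h>0 works for λ=-12.

With y'=λy (z=hλ):
  y_{n+1} = y_n + z·[1/4·y_n + 3/4·y_{n+1}] ⇒ (1 − 3/4z)y_{n+1} = (1 + 1/4z)y_n
  so R(z) = (1 + 1/4z)/(1 − 3/4z).

Find x<0 with |R(x)|<1.
x=-0.49: |R|=0.6417
x=-2: |R|=0.2000
x=-10: |R|=0.1765
x=-100: |R|=0.3158
θ=3/4≥1/2 ⇒ |1+1/4x|<|1−3/4x| ∀x<0 ⇒ unbounded interval.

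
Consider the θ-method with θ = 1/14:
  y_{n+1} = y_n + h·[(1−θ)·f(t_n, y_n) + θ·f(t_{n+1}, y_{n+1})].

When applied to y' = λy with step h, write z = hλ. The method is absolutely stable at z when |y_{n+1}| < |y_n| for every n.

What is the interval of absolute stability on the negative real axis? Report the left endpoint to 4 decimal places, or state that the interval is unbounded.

On y'=λy, z=hλ:
  y_{n+1} = y_n + z·[13/14·y_n + 1/14·y_{n+1}] ⇒ (1 − 1/14z)y_{n+1} = (1 + 13/14z)y_n
  so R(z) = (1 + 13/14z)/(1 − 1/14z).

Solve |R(x)|<1 on ℝ⁻.
x=-0.69: |R|=0.3424
R=−1: 1+13/14x = −1+1/14x ⇒ -6/7x=2 ⇒ x=2/(-6/7)=-2.3333
Confirm numerically:
  x=-2.308: |R|=0.98136 <1
  x=-2.219: |R|=0.91541 <1
  x=-1.654: |R|=0.47924 <1
  x=-2.778: |R|=1.31804 >1
  x=-2.649: |R|=1.22752 >1
  x=-2.533: |R|=1.14492 >1
Stable set (-2.3333, 0).

(-2.3333, 0).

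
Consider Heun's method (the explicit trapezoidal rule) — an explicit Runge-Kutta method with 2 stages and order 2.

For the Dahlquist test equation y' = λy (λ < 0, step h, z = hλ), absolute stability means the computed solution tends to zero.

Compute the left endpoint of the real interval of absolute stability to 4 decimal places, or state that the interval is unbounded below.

On y'=λy, z=hλ:
  order 2, 2-stage ⇒ R(z)=1+z+z^2/2
  (e.g. R(-0.65)=0.56125, |R|=0.56125)

Need |R(x)|<1, x<0.
x=-0.65: |R|=0.5613
|R(-1.96)|=0.9608 |R(-1.13)|=0.5085 |R(-0.58)|=0.5882
Bisect:
  x_lo=-2.8931 |R|=2.2920  x_hi=-0.3843 |R|=0.6895
  mid=-1.63874 |R|=0.70399 →hi
  mid=-2.26594 |R|=1.30131 →lo
  mid=-1.95234 |R|=0.95348 →hi
  mid=-2.10914 |R|=1.11510 →lo
  mid=-2.03074 |R|=1.03121 →lo
  mid=-1.99154 |R|=0.99158 →hi
  mid=-2.01114 |R|=1.01120 →lo
  mid=-2.00134 |R|=1.00134 →lo
  ...
  [-2.00012,-1.99996] ⇒ x*=-2.0000
Interval (-2.0000, 0).

left endpoint -2.0000.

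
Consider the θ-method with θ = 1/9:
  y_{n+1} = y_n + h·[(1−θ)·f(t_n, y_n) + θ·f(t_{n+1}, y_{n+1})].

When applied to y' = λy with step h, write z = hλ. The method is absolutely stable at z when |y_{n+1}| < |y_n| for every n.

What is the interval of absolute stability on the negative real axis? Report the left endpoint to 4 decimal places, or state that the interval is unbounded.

z∈(-2.5714,0).

Set f=λy, z=hλ:
  y_{n+1} = y_n + z·[8/9·y_n + 1/9·y_{n+1}] ⇒ (1 − 1/9z)y_{n+1} = (1 + 8/9z)y_n
  R(z) = (1 + 8/9z)/(1 − 1/9z).

Need |R(x)|<1, x<0.
x=-1.25: |R|=0.0976
R=−1: 1+8/9x = −1+1/9x ⇒ -7/9x=2 ⇒ x=2/(-7/9)=-2.5714
Confirm numerically:
  x=-2.436: |R|=0.91710 <1
  x=-1.877: |R|=0.55309 <1
  x=-1.681: |R|=0.41644 <1
  x=-1.447: |R|=0.24658 <1
  x=-3.102: |R|=1.30689 >1
  x=-3.032: |R|=1.26795 >1
Stable set (-2.5714, 0).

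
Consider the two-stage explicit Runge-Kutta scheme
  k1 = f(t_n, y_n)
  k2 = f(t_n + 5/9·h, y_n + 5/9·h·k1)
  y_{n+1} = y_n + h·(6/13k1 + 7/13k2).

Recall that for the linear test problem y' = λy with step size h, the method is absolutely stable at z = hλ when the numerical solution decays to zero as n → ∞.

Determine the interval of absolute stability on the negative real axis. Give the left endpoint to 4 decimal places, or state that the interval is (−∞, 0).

On y'=λy, z=hλ:
  k1=λy_n ⇒ h·k1=z·y_n;  k2=λ(1+5/9z)y_n ⇒ h·k2=z(1+5/9z)y_n
  y_{n+1}/y_n = 1 + 6/13z + 7/13z(1+5/9z) = 1 + z + 35/117z²
  so R(z) = 1 + z + 35/117z².

Boundary: |R(x)|=1, x<0.
x=-0.54: |R|=0.5472
R=1: x+35/117x²=0 ⇒ x=−117/35=-3.3429; min R=1−1/(4·35/117)=0.1643>−1
Confirm numerically:
  x=-2.767: |R|=0.52334 <1
  x=-2.696: |R|=0.47831 <1
  x=-2.395: |R|=0.32090 <1
  x=-2.081: |R|=0.21447 <1
  x=-3.716: |R|=1.41479 >1
  x=-3.666: |R|=1.35438 >1
  x=-3.498: |R|=1.16234 >1
Interval (-3.3429, 0).

z∈(-3.3429,0).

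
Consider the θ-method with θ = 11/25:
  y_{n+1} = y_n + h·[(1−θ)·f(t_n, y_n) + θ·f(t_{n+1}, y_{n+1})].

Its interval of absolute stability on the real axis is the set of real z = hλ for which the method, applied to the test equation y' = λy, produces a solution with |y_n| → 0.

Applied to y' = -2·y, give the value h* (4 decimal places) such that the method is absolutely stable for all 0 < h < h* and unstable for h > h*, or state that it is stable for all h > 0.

(-16.6667,0); λ=-2 ⇒ h* = (50/3)/2 = 8.3333.

On y'=λy, z=hλ:
  y_{n+1} = y_n + z·[14/25·y_n + 11/25·y_{n+1}] ⇒ (1 − 11/25z)y_{n+1} = (1 + 14/25z)y_n
  R(z) = (1 + 14/25z)/(1 − 11/25z).

Boundary: |R(x)|=1, x<0.
x=-0.68: |R|=0.4766
R=−1: 1+14/25x = −1+11/25x ⇒ -3/25x=2 ⇒ x=2/(-3/25)=-16.6667
Confirm numerically:
  x=-14.416: |R|=0.96322 <1
  x=-12.767: |R|=0.92928 <1
  x=-12.133: |R|=0.91417 <1
  x=-9.943: |R|=0.84989 <1
  x=-16.980: |R|=1.00444 >1
  x=-16.820: |R|=1.00219 >1
  x=-16.774: |R|=1.00154 >1
Stable set (-16.6667, 0).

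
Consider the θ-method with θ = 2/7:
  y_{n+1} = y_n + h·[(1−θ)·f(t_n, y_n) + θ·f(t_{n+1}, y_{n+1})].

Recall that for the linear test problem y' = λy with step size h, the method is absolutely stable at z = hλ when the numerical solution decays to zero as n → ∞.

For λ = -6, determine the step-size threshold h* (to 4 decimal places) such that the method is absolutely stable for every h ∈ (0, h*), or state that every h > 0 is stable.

On y'=λy, z=hλ:
  y_{n+1} = y_n + z·[5/7·y_n + 2/7·y_{n+1}] ⇒ (1 − 2/7z)y_{n+1} = (1 + 5/7z)y_n
  Hence R(z) = (1 + 5/7z)/(1 − 2/7z).

Solve |R(x)|<1 on ℝ⁻.
x=-1.1: |R|=0.1630
R=−1: 1+5/7x = −1+2/7x ⇒ -3/7x=2 ⇒ x=2/(-3/7)=-4.6667
Confirm numerically:
  x=-4.600: |R|=0.98765 <1
  x=-4.580: |R|=0.98391 <1
  x=-4.133: |R|=0.89513 <1
  x=-5.041: |R|=1.06574 >1
  x=-5.020: |R|=1.06221 >1
So |R|<1 on (-4.6667, 0).

(-4.6667,0); λ=-6 ⇒ h* = (14/3)/6 = 0.7778.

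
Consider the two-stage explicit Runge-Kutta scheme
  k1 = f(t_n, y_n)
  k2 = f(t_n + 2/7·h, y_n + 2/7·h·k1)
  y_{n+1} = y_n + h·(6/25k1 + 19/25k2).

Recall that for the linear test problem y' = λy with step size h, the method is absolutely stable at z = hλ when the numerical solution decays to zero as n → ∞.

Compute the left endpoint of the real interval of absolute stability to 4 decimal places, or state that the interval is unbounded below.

On y'=λy, z=hλ:
  k1=λy_n ⇒ h·k1=z·y_n;  k2=λ(1+2/7z)y_n ⇒ h·k2=z(1+2/7z)y_n
  y_{n+1}/y_n = 1 + 6/25z + 19/25z(1+2/7z) = 1 + z + 38/175z²
  R(z) = 1 + z + 38/175z².

Boundary: |R(x)|=1, x<0.
x=-1.5: |R|=0.0114
R=1: x+38/175x²=0 ⇒ x=−175/38=-4.6053; min R=1−1/(4·38/175)=-0.1513>−1
Confirm numerically:
  x=-4.474: |R|=0.87248 <1
  x=-4.322: |R|=0.73416 <1
  x=-2.248: |R|=0.15067 <1
  x=-2.096: |R|=0.14204 <1
  x=-5.153: |R|=1.61288 >1
  x=-4.916: |R|=1.33170 >1
Interval (-4.6053, 0).

z* = -4.6053.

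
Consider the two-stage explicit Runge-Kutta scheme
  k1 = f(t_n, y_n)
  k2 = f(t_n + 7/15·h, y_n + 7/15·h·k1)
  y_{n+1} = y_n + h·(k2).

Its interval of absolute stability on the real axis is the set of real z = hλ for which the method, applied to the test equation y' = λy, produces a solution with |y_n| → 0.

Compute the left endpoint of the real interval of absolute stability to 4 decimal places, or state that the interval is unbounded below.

left endpoint -2.1429.

Test eqn y'=λy, z=hλ:
  k1=λy_n ⇒ h·k1=z·y_n;  k2=λ(1+7/15z)y_n ⇒ h·k2=z(1+7/15z)y_n
  y_{n+1}/y_n = 1 + z(1+7/15z) = 1 + z + 7/15z²
  so R(z) = 1 + z + 7/15z².

Find x<0 with |R(x)|<1.
x=-1.69: |R|=0.6428
R=1: x+7/15x²=0 ⇒ x=−15/7=-2.1429; min R=1−1/(4·7/15)=0.4643>−1
Confirm numerically:
  x=-1.952: |R|=0.82614 <1
  x=-1.570: |R|=0.58029 <1
  x=-1.504: |R|=0.55161 <1
  x=-1.066: |R|=0.46430 <1
  x=-2.309: |R|=1.17902 >1
  x=-2.204: |R|=1.06289 >1
  x=-2.188: |R|=1.04609 >1
Stable set (-2.1429, 0).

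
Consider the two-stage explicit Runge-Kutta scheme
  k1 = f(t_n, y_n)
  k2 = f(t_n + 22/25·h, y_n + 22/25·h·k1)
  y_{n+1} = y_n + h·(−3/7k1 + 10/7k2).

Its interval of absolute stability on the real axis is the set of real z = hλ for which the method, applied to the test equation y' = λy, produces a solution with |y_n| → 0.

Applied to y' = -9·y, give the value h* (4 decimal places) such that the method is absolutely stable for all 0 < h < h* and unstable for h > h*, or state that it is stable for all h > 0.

(-0.7955,0); λ=-9 ⇒ h* = (35/44)/9 = 0.0884.

Set f=λy, z=hλ:
  k1=λy_n ⇒ h·k1=z·y_n;  k2=λ(1+22/25z)y_n ⇒ h·k2=z(1+22/25z)y_n
  y_{n+1}/y_n = 1 − 3/7z + 10/7z(1+22/25z) = 1 + z + 44/35z²
  R(z) = 1 + z + 44/35z².

Boundary: |R(x)|=1, x<0.
x=-0.97: |R|=1.2128
R=1: x+44/35x²=0 ⇒ x=−35/44=-0.7955; min R=1−1/(4·44/35)=0.8011>−1
Confirm numerically:
  x=-0.683: |R|=0.90344 <1
  x=-0.644: |R|=0.87738 <1
  x=-0.575: |R|=0.84064 <1
  x=-1.391: |R|=2.04142 >1
  x=-1.313: |R|=1.85428 >1
  x=-1.043: |R|=1.32458 >1
So |R|<1 on (-0.7955, 0).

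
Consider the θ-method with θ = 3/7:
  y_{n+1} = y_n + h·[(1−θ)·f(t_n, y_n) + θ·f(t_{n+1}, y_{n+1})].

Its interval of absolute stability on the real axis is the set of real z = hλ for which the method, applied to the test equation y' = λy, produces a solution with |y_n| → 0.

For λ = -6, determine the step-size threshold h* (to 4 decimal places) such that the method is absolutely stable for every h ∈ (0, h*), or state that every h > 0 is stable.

With y'=λy (z=hλ):
  y_{n+1} = y_n + z·[4/7·y_n + 3/7·y_{n+1}] ⇒ (1 − 3/7z)y_{n+1} = (1 + 4/7z)y_n
  so R(z) = (1 + 4/7z)/(1 − 3/7z).

Need |R(x)|<1, x<0.
x=-0.59: |R|=0.5291
R=−1: 1+4/7x = −1+3/7x ⇒ -1/7x=2 ⇒ x=2/(-1/7)=-14.0000
Confirm numerically:
  x=-12.521: |R|=0.96681 <1
  x=-6.847: |R|=0.74028 <1
  x=-5.925: |R|=0.67407 <1
  x=-14.445: |R|=1.00884 >1
  x=-14.275: |R|=1.00552 >1
  x=-14.156: |R|=1.00315 >1
So |R|<1 on (-14.0000, 0).

(-14.0000,0); λ=-6 ⇒ h* = (14)/6 = 2.3333.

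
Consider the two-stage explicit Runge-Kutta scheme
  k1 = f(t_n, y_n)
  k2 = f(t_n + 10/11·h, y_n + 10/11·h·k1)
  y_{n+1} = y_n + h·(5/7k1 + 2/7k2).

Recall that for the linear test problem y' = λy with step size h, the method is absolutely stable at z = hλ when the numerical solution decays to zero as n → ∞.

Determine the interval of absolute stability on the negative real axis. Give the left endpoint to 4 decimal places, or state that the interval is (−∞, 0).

z∈(-3.8500,0).

Set f=λy, z=hλ:
  k1=λy_n ⇒ h·k1=z·y_n;  k2=λ(1+10/11z)y_n ⇒ h·k2=z(1+10/11z)y_n
  y_{n+1}/y_n = 1 + 5/7z + 2/7z(1+10/11z) = 1 + z + 20/77z²
  R(z) = 1 + z + 20/77z².

Solve |R(x)|<1 on ℝ⁻.
x=-0.31: |R|=0.7150
R=1: x+20/77x²=0 ⇒ x=−77/20=-3.8500; min R=1−1/(4·20/77)=0.0375>−1
Confirm numerically:
  x=-2.753: |R|=0.21557 <1
  x=-2.739: |R|=0.20960 <1
  x=-1.700: |R|=0.05065 <1
  x=-4.420: |R|=1.65439 >1
  x=-4.325: |R|=1.53360 >1
Interval (-3.8500, 0).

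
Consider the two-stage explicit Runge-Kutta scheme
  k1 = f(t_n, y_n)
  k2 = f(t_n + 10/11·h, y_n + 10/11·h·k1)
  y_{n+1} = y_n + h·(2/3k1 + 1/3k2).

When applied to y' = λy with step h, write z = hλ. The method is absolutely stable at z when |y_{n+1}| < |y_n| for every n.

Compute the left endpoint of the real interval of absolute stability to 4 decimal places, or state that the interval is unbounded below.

z* = -3.3000.

Set f=λy, z=hλ:
  k1=λy_n ⇒ h·k1=z·y_n;  k2=λ(1+10/11z)y_n ⇒ h·k2=z(1+10/11z)y_n
  y_{n+1}/y_n = 1 + 2/3z + 1/3z(1+10/11z) = 1 + z + 10/33z²
  Hence R(z) = 1 + z + 10/33z².

Boundary: |R(x)|=1, x<0.
x=-1.49: |R|=0.1828
R=1: x+10/33x²=0 ⇒ x=−33/10=-3.3000; min R=1−1/(4·10/33)=0.1750>−1
Confirm numerically:
  x=-2.995: |R|=0.72319 <1
  x=-2.296: |R|=0.30146 <1
  x=-1.905: |R|=0.19470 <1
  x=-1.398: |R|=0.19424 <1
  x=-3.551: |R|=1.27009 >1
  x=-3.331: |R|=1.03129 >1
Stable set (-3.3000, 0).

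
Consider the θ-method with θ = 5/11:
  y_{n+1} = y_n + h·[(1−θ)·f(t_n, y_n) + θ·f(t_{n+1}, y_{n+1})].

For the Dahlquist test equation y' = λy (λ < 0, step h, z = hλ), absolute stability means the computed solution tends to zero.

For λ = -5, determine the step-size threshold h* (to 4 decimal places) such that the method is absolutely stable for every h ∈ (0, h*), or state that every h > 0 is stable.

With y'=λy (z=hλ):
  y_{n+1} = y_n + z·[6/11·y_n + 5/11·y_{n+1}] ⇒ (1 − 5/11z)y_{n+1} = (1 + 6/11z)y_n
  so R(z) = (1 + 6/11z)/(1 − 5/11z).

Boundary: |R(x)|=1, x<0.
x=-1.65: |R|=0.0571
R=−1: 1+6/11x = −1+5/11x ⇒ -1/11x=2 ⇒ x=2/(-1/11)=-22.0000
Confirm numerically:
  x=-21.170: |R|=0.99290 <1
  x=-17.666: |R|=0.95637 <1
  x=-14.171: |R|=0.90436 <1
  x=-22.216: |R|=1.00177 >1
  x=-22.122: |R|=1.00100 >1
So |R|<1 on (-22.0000, 0).

(-22.0000,0); λ=-5 ⇒ h* = (22)/5 = 4.4000.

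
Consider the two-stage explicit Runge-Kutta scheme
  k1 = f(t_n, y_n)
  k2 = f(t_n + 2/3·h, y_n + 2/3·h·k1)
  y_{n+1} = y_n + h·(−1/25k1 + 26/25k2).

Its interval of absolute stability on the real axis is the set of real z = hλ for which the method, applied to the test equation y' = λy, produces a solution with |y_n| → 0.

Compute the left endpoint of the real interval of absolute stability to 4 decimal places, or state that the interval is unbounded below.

Set f=λy, z=hλ:
  k1=λy_n ⇒ h·k1=z·y_n;  k2=λ(1+2/3z)y_n ⇒ h·k2=z(1+2/3z)y_n
  y_{n+1}/y_n = 1 − 1/25z + 26/25z(1+2/3z) = 1 + z + 52/75z²
  Hence R(z) = 1 + z + 52/75z².

Need |R(x)|<1, x<0.
x=-1.71: |R|=1.3174
R=1: x+52/75x²=0 ⇒ x=−75/52=-1.4423; min R=1−1/(4·52/75)=0.6394>−1
Confirm numerically:
  x=-1.209: |R|=0.80443 <1
  x=-0.857: |R|=0.65222 <1
  x=-0.753: |R|=0.64013 <1
  x=-1.857: |R|=1.53392 >1
  x=-1.749: |R|=1.37191 >1
  x=-1.679: |R|=1.27554 >1
Stable set (-1.4423, 0).

left endpoint -1.4423.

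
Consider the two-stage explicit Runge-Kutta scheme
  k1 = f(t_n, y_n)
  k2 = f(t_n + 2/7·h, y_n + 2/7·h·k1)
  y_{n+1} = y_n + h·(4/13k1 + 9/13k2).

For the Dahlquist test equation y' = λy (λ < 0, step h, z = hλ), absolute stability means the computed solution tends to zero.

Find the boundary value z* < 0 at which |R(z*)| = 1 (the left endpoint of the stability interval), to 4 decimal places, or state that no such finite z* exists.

z* = -5.0556.

On y'=λy, z=hλ:
  k1=λy_n ⇒ h·k1=z·y_n;  k2=λ(1+2/7z)y_n ⇒ h·k2=z(1+2/7z)y_n
  y_{n+1}/y_n = 1 + 4/13z + 9/13z(1+2/7z) = 1 + z + 18/91z²
  ⇒ R(z) = 1 + z + 18/91z².

Find x<0 with |R(x)|<1.
x=-1.55: |R|=0.0748
R=1: x+18/91x²=0 ⇒ x=−91/18=-5.0556; min R=1−1/(4·18/91)=-0.2639>−1
Confirm numerically:
  x=-4.566: |R|=0.55785 <1
  x=-3.851: |R|=0.08245 <1
  x=-2.041: |R|=0.21702 <1
  x=-5.486: |R|=1.46709 >1
  x=-5.396: |R|=1.36337 >1
So |R|<1 on (-5.0556, 0).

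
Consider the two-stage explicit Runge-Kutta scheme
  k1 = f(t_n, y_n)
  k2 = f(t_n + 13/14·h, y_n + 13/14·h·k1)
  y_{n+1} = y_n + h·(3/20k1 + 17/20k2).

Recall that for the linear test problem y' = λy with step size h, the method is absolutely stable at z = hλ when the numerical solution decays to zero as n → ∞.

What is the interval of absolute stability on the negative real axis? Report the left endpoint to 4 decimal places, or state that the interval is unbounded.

(-1.2670, 0).

With y'=λy (z=hλ):
  k1=λy_n ⇒ h·k1=z·y_n;  k2=λ(1+13/14z)y_n ⇒ h·k2=z(1+13/14z)y_n
  y_{n+1}/y_n = 1 + 3/20z + 17/20z(1+13/14z) = 1 + z + 221/280z²
  Hence R(z) = 1 + z + 221/280z².

Boundary: |R(x)|=1, x<0.
x=-0.77: |R|=0.6980
R=1: x+221/280x²=0 ⇒ x=−280/221=-1.2670; min R=1−1/(4·221/280)=0.6833>−1
Confirm numerically:
  x=-1.246: |R|=0.97938 <1
  x=-1.002: |R|=0.79045 <1
  x=-0.913: |R|=0.74492 <1
  x=-1.819: |R|=1.79256 >1
  x=-1.590: |R|=1.40539 >1
  x=-1.309: |R|=1.04343 >1
Stable set (-1.2670, 0).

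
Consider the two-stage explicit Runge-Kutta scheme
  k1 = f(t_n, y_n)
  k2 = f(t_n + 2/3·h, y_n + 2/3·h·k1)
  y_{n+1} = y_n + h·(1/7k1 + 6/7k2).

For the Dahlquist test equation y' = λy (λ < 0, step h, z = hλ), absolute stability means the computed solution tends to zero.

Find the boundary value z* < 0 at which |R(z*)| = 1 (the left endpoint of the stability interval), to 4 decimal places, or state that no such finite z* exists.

z* = -1.7500.

With y'=λy (z=hλ):
  k1=λy_n ⇒ h·k1=z·y_n;  k2=λ(1+2/3z)y_n ⇒ h·k2=z(1+2/3z)y_n
  y_{n+1}/y_n = 1 + 1/7z + 6/7z(1+2/3z) = 1 + z + 4/7z²
  ⇒ R(z) = 1 + z + 4/7z².

Solve |R(x)|<1 on ℝ⁻.
x=-0.35: |R|=0.7200
R=1: x+4/7x²=0 ⇒ x=−7/4=-1.7500; min R=1−1/(4·4/7)=0.5625>−1
Confirm numerically:
  x=-1.203: |R|=0.62398 <1
  x=-1.202: |R|=0.62360 <1
  x=-1.163: |R|=0.60990 <1
  x=-2.186: |R|=1.54463 >1
  x=-1.990: |R|=1.27291 >1
  x=-1.870: |R|=1.12823 >1
Interval (-1.7500, 0).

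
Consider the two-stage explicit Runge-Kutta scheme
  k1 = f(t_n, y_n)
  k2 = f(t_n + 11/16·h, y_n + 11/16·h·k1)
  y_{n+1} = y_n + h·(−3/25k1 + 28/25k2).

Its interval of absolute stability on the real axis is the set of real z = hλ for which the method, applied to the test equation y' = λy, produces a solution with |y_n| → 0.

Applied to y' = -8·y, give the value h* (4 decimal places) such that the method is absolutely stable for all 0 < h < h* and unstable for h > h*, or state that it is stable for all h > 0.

Set f=λy, z=hλ:
  k1=λy_n ⇒ h·k1=z·y_n;  k2=λ(1+11/16z)y_n ⇒ h·k2=z(1+11/16z)y_n
  y_{n+1}/y_n = 1 − 3/25z + 28/25z(1+11/16z) = 1 + z + 77/100z²
  so R(z) = 1 + z + 77/100z².

Boundary: |R(x)|=1, x<0.
x=-1.63: |R|=1.4158
R=1: x+77/100x²=0 ⇒ x=−100/77=-1.2987; min R=1−1/(4·77/100)=0.6753>−1
Confirm numerically:
  x=-1.154: |R|=0.87142 <1
  x=-0.845: |R|=0.70480 <1
  x=-0.699: |R|=0.67722 <1
  x=-1.817: |R|=1.72515 >1
  x=-1.363: |R|=1.06748 >1
Stable set (-1.2987, 0).

(-1.2987,0); λ=-8 ⇒ h* = (100/77)/8 = 0.1623.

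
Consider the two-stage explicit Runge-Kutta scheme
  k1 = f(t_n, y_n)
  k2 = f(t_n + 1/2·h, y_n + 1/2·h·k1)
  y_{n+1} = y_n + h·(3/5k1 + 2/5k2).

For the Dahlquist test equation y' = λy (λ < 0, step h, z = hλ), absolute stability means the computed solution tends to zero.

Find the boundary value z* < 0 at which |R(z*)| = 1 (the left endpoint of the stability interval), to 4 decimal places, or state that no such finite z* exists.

z* = -5.0000.

Set f=λy, z=hλ:
  k1=λy_n ⇒ h·k1=z·y_n;  k2=λ(1+1/2z)y_n ⇒ h·k2=z(1+1/2z)y_n
  y_{n+1}/y_n = 1 + 3/5z + 2/5z(1+1/2z) = 1 + z + 1/5z²
  R(z) = 1 + z + 1/5z².

Need |R(x)|<1, x<0.
x=-0.63: |R|=0.4494
R=1: x+1/5x²=0 ⇒ x=−5=-5.0000; min R=1−1/(4·1/5)=-0.2500>−1
Confirm numerically:
  x=-4.690: |R|=0.70922 <1
  x=-3.815: |R|=0.09585 <1
  x=-3.527: |R|=0.03905 <1
  x=-2.324: |R|=0.24380 <1
  x=-5.300: |R|=1.31800 >1
  x=-5.021: |R|=1.02109 >1
Stable set (-5.0000, 0).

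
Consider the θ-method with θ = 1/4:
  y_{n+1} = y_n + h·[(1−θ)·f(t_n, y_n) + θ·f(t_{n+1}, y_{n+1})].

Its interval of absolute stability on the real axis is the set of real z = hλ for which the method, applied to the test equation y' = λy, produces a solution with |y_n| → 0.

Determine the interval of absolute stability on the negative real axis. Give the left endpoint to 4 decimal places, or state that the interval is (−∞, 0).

With y'=λy (z=hλ):
  y_{n+1} = y_n + z·[3/4·y_n + 1/4·y_{n+1}] ⇒ (1 − 1/4z)y_{n+1} = (1 + 3/4z)y_n
  so R(z) = (1 + 3/4z)/(1 − 1/4z).

Need |R(x)|<1, x<0.
x=-1.16: |R|=0.1008
R=−1: 1+3/4x = −1+1/4x ⇒ -1/2x=2 ⇒ x=2/(-1/2)=-4.0000
Confirm numerically:
  x=-3.051: |R|=0.73082 <1
  x=-2.594: |R|=0.57355 <1
  x=-1.964: |R|=0.31724 <1
  x=-4.599: |R|=1.13932 >1
  x=-4.546: |R|=1.12778 >1
  x=-4.077: |R|=1.01907 >1
Interval (-4.0000, 0).

(-4.0000, 0).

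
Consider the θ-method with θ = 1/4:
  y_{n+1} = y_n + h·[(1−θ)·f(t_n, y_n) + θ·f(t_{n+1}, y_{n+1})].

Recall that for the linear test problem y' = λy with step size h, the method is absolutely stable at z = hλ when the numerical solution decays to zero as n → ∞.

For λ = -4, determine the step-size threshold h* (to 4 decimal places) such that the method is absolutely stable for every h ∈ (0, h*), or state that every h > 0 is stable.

(-4.0000,0); λ=-4 ⇒ h* = (4)/4 = 1.0000.

With y'=λy (z=hλ):
  y_{n+1} = y_n + z·[3/4·y_n + 1/4·y_{n+1}] ⇒ (1 − 1/4z)y_{n+1} = (1 + 3/4z)y_n
  R(z) = (1 + 3/4z)/(1 − 1/4z).

Solve |R(x)|<1 on ℝ⁻.
x=-0.62: |R|=0.4632
R=−1: 1+3/4x = −1+1/4x ⇒ -1/2x=2 ⇒ x=2/(-1/2)=-4.0000
Confirm numerically:
  x=-3.885: |R|=0.97083 <1
  x=-2.948: |R|=0.69718 <1
  x=-2.342: |R|=0.47714 <1
  x=-4.226: |R|=1.05495 >1
  x=-4.044: |R|=1.01094 >1
Interval (-4.0000, 0).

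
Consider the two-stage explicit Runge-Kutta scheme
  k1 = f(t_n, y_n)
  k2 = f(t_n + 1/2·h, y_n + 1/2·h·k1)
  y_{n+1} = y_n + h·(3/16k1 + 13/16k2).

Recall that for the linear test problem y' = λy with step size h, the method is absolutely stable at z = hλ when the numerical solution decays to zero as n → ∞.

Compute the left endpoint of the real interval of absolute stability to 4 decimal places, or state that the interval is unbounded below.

Test eqn y'=λy, z=hλ:
  k1=λy_n ⇒ h·k1=z·y_n;  k2=λ(1+1/2z)y_n ⇒ h·k2=z(1+1/2z)y_n
  y_{n+1}/y_n = 1 + 3/16z + 13/16z(1+1/2z) = 1 + z + 13/32z²
  ⇒ R(z) = 1 + z + 13/32z².

Solve |R(x)|<1 on ℝ⁻.
x=-1.03: |R|=0.4010
R=1: x+13/32x²=0 ⇒ x=−32/13=-2.4615; min R=1−1/(4·13/32)=0.3846>−1
Confirm numerically:
  x=-2.110: |R|=0.69867 <1
  x=-1.339: |R|=0.38937 <1
  x=-1.076: |R|=0.39435 <1
  x=-2.850: |R|=1.44977 >1
  x=-2.514: |R|=1.05358 >1
Stable set (-2.4615, 0).

z* = -2.4615.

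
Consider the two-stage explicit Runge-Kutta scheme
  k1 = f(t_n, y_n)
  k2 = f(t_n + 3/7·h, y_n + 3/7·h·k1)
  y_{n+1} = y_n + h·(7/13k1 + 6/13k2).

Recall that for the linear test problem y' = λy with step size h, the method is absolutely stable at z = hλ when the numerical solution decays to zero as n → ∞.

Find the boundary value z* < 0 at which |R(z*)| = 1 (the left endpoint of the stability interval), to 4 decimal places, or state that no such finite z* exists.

left endpoint -5.0556.

On y'=λy, z=hλ:
  k1=λy_n ⇒ h·k1=z·y_n;  k2=λ(1+3/7z)y_n ⇒ h·k2=z(1+3/7z)y_n
  y_{n+1}/y_n = 1 + 7/13z + 6/13z(1+3/7z) = 1 + z + 18/91z²
  ⇒ R(z) = 1 + z + 18/91z².

Find x<0 with |R(x)|<1.
x=-0.44: |R|=0.5983
R=1: x+18/91x²=0 ⇒ x=−91/18=-5.0556; min R=1−1/(4·18/91)=-0.2639>−1
Confirm numerically:
  x=-4.045: |R|=0.19144 <1
  x=-3.646: |R|=0.01655 <1
  x=-2.618: |R|=0.26228 <1
  x=-5.616: |R|=1.62257 >1
  x=-5.540: |R|=1.53087 >1
  x=-5.156: |R|=1.10244 >1
Interval (-5.0556, 0).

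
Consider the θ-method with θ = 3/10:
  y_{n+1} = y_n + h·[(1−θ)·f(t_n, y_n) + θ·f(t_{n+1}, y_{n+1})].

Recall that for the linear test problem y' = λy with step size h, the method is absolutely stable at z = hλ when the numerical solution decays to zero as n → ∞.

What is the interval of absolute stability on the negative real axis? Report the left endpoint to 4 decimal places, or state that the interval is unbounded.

Test eqn y'=λy, z=hλ:
  y_{n+1} = y_n + z·[7/10·y_n + 3/10·y_{n+1}] ⇒ (1 − 3/10z)y_{n+1} = (1 + 7/10z)y_n
  Hence R(z) = (1 + 7/10z)/(1 − 3/10z).

Find x<0 with |R(x)|<1.
x=-1.55: |R|=0.0580
R=−1: 1+7/10x = −1+3/10x ⇒ -2/5x=2 ⇒ x=2/(-2/5)=-5.0000
Confirm numerically:
  x=-4.266: |R|=0.87122 <1
  x=-2.959: |R|=0.56752 <1
  x=-2.405: |R|=0.39704 <1
  x=-2.020: |R|=0.25778 <1
  x=-5.161: |R|=1.02527 >1
  x=-5.132: |R|=1.02079 >1
  x=-5.028: |R|=1.00446 >1
Stable set (-5.0000, 0).

(-5.0000, 0).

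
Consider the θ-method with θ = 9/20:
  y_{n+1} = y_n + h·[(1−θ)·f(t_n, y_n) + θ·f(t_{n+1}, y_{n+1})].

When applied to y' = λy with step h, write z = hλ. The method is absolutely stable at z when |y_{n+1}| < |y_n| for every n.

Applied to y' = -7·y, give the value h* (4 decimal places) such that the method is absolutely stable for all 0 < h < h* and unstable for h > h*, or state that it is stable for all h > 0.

Test eqn y'=λy, z=hλ:
  y_{n+1} = y_n + z·[11/20·y_n + 9/20·y_{n+1}] ⇒ (1 − 9/20z)y_{n+1} = (1 + 11/20z)y_n
  Hence R(z) = (1 + 11/20z)/(1 − 9/20z).

Solve |R(x)|<1 on ℝ⁻.
x=-1.12: |R|=0.2553
R=−1: 1+11/20x = −1+9/20x ⇒ -1/10x=2 ⇒ x=2/(-1/10)=-20.0000
Confirm numerically:
  x=-19.034: |R|=0.98990 <1
  x=-14.692: |R|=0.93026 <1
  x=-13.803: |R|=0.91407 <1
  x=-20.482: |R|=1.00472 >1
  x=-20.398: |R|=1.00391 >1
So |R|<1 on (-20.0000, 0).

(-20.0000,0); λ=-7 ⇒ h* = (20)/7 = 2.8571.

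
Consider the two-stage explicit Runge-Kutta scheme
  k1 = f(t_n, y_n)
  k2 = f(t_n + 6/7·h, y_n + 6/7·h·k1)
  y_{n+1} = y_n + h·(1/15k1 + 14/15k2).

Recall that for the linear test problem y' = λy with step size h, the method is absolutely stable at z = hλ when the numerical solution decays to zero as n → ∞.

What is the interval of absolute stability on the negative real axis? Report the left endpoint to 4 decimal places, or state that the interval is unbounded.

On y'=λy, z=hλ:
  k1=λy_n ⇒ h·k1=z·y_n;  k2=λ(1+6/7z)y_n ⇒ h·k2=z(1+6/7z)y_n
  y_{n+1}/y_n = 1 + 1/15z + 14/15z(1+6/7z) = 1 + z + 4/5z²
  R(z) = 1 + z + 4/5z².

Find x<0 with |R(x)|<1.
x=-1.73: |R|=1.6643
R=1: x+4/5x²=0 ⇒ x=−5/4=-1.2500; min R=1−1/(4·4/5)=0.6875>−1
Confirm numerically:
  x=-1.035: |R|=0.82198 <1
  x=-0.998: |R|=0.79880 <1
  x=-0.596: |R|=0.68817 <1
  x=-0.583: |R|=0.68891 <1
  x=-1.783: |R|=1.76027 >1
  x=-1.763: |R|=1.72354 >1
  x=-1.571: |R|=1.40343 >1
Stable set (-1.2500, 0).

(-1.2500, 0).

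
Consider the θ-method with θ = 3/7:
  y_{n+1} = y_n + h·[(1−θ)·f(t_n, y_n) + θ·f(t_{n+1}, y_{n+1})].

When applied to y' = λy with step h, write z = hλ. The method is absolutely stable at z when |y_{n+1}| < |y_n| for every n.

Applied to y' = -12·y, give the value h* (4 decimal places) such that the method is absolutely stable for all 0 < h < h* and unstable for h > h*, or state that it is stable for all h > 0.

(-14.0000,0); λ=-12 ⇒ h* = (14)/12 = 1.1667.

On y'=λy, z=hλ:
  y_{n+1} = y_n + z·[4/7·y_n + 3/7·y_{n+1}] ⇒ (1 − 3/7z)y_{n+1} = (1 + 4/7z)y_n
  Hence R(z) = (1 + 4/7z)/(1 − 3/7z).

Solve |R(x)|<1 on ℝ⁻.
x=-1.03: |R|=0.2854
R=−1: 1+4/7x = −1+3/7x ⇒ -1/7x=2 ⇒ x=2/(-1/7)=-14.0000
Confirm numerically:
  x=-12.178: |R|=0.95815 <1
  x=-10.595: |R|=0.91221 <1
  x=-6.586: |R|=0.72292 <1
  x=-14.581: |R|=1.01145 >1
  x=-14.358: |R|=1.00715 >1
Interval (-14.0000, 0).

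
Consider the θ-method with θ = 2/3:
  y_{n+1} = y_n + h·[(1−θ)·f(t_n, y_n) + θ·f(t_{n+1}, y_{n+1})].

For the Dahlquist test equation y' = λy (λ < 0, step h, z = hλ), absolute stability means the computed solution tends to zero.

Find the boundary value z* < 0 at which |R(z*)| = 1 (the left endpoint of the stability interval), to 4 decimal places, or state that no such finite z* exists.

interval (−∞, 0).

With y'=λy (z=hλ):
  y_{n+1} = y_n + z·[1/3·y_n + 2/3·y_{n+1}] ⇒ (1 − 2/3z)y_{n+1} = (1 + 1/3z)y_n
  ⇒ R(z) = (1 + 1/3z)/(1 − 2/3z).

Find x<0 with |R(x)|<1.
x=-0.47: |R|=0.6421
x=-2: |R|=0.1429
x=-10: |R|=0.3043
x=-100: |R|=0.4778
θ=2/3≥1/2 ⇒ |1+1/3x|<|1−2/3x| ∀x<0 ⇒ stable on all of ℝ⁻.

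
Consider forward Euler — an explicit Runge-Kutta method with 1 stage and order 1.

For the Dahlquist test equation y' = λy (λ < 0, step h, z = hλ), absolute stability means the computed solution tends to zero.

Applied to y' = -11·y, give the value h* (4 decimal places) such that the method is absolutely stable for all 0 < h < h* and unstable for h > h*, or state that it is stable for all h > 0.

Set f=λy, z=hλ:
  order 1, 1-stage ⇒ R(z)=1+z
  (e.g. R(-0.72)=0.28000, |R|=0.28000)

Solve |R(x)|<1 on ℝ⁻.
x=-0.72: |R|=0.2800
|R(-2.29)|=1.2900 |R(-1.91)|=0.9100 |R(-1.57)|=0.5700
Bisect:
  x_lo=-2.5799 |R|=1.5799  x_hi=-0.1165 |R|=0.8835
  mid=-1.34819 |R|=0.34819 →hi
  mid=-1.96403 |R|=0.96403 →hi
  mid=-2.27196 |R|=1.27196 →lo
  mid=-2.11800 |R|=1.11800 →lo
  mid=-2.04101 |R|=1.04101 →lo
  mid=-2.00252 |R|=1.00252 →lo
  mid=-1.98328 |R|=0.98328 →hi
  ...
  [-2.00012,-1.99997] ⇒ x*=-2.0000
Interval (-2.0000, 0).

(-2.0000,0); λ=-11 ⇒ h* = 0.1818.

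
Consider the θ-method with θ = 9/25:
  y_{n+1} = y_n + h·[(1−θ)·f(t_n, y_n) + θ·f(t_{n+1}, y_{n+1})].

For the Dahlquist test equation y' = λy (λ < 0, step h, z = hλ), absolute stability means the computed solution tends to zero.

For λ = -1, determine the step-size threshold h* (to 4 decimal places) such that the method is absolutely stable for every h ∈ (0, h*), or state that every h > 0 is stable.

(-7.1429,0); λ=-1 ⇒ h* = (50/7)/1 = 7.1429.

With y'=λy (z=hλ):
  y_{n+1} = y_n + z·[16/25·y_n + 9/25·y_{n+1}] ⇒ (1 − 9/25z)y_{n+1} = (1 + 16/25z)y_n
  R(z) = (1 + 16/25z)/(1 − 9/25z).

Find x<0 with |R(x)|<1.
x=-1.04: |R|=0.2433
R=−1: 1+16/25x = −1+9/25x ⇒ -7/25x=2 ⇒ x=2/(-7/25)=-7.1429
Confirm numerically:
  x=-6.268: |R|=0.92478 <1
  x=-5.991: |R|=0.89783 <1
  x=-5.618: |R|=0.85874 <1
  x=-7.678: |R|=1.03981 >1
  x=-7.601: |R|=1.03433 >1
  x=-7.587: |R|=1.03333 >1
Stable set (-7.1429, 0).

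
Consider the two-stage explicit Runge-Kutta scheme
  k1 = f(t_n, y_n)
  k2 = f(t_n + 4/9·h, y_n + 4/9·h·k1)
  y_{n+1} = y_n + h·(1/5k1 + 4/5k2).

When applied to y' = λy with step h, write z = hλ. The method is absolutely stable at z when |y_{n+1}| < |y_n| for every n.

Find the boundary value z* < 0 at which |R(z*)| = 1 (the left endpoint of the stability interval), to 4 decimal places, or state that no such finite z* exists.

left endpoint -2.8125.

Test eqn y'=λy, z=hλ:
  k1=λy_n ⇒ h·k1=z·y_n;  k2=λ(1+4/9z)y_n ⇒ h·k2=z(1+4/9z)y_n
  y_{n+1}/y_n = 1 + 1/5z + 4/5z(1+4/9z) = 1 + z + 16/45z²
  so R(z) = 1 + z + 16/45z².

Boundary: |R(x)|=1, x<0.
x=-0.97: |R|=0.3645
R=1: x+16/45x²=0 ⇒ x=−45/16=-2.8125; min R=1−1/(4·16/45)=0.2969>−1
Confirm numerically:
  x=-1.660: |R|=0.31977 <1
  x=-1.445: |R|=0.29741 <1
  x=-1.262: |R|=0.30427 <1
  x=-3.407: |R|=1.72016 >1
  x=-2.928: |R|=1.12024 >1
Stable set (-2.8125, 0).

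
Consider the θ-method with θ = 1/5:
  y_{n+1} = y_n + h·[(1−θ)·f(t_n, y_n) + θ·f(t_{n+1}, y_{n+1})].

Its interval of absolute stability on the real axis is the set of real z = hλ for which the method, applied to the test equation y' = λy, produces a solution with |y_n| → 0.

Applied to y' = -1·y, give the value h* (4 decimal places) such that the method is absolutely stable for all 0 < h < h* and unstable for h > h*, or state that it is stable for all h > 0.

Test eqn y'=λy, z=hλ:
  y_{n+1} = y_n + z·[4/5·y_n + 1/5·y_{n+1}] ⇒ (1 − 1/5z)y_{n+1} = (1 + 4/5z)y_n
  so R(z) = (1 + 4/5z)/(1 − 1/5z).

Need |R(x)|<1, x<0.
x=-0.92: |R|=0.2230
R=−1: 1+4/5x = −1+1/5x ⇒ -3/5x=2 ⇒ x=2/(-3/5)=-3.3333
Confirm numerically:
  x=-2.890: |R|=0.83143 <1
  x=-2.728: |R|=0.76501 <1
  x=-2.498: |R|=0.66578 <1
  x=-2.357: |R|=0.60188 <1
  x=-3.897: |R|=1.19006 >1
  x=-3.427: |R|=1.03335 >1
Stable set (-3.3333, 0).

(-3.3333,0); λ=-1 ⇒ h* = (10/3)/1 = 3.3333.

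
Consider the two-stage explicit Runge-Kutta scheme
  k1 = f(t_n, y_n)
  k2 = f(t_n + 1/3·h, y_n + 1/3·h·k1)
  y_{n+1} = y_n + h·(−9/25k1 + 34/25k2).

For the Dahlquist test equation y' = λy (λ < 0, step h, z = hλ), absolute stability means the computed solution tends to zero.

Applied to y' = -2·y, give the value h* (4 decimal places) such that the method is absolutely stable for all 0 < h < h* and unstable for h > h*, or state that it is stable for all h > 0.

On y'=λy, z=hλ:
  k1=λy_n ⇒ h·k1=z·y_n;  k2=λ(1+1/3z)y_n ⇒ h·k2=z(1+1/3z)y_n
  y_{n+1}/y_n = 1 − 9/25z + 34/25z(1+1/3z) = 1 + z + 34/75z²
  so R(z) = 1 + z + 34/75z².

Solve |R(x)|<1 on ℝ⁻.
x=-1.18: |R|=0.4512
R=1: x+34/75x²=0 ⇒ x=−75/34=-2.2059; min R=1−1/(4·34/75)=0.4485>−1
Confirm numerically:
  x=-2.152: |R|=0.94743 <1
  x=-2.082: |R|=0.88307 <1
  x=-1.062: |R|=0.44929 <1
  x=-1.014: |R|=0.45212 <1
  x=-2.762: |R|=1.69632 >1
  x=-2.699: |R|=1.60335 >1
  x=-2.405: |R|=1.21709 >1
Interval (-2.2059, 0).

(-2.2059,0); λ=-2 ⇒ h* = (75/34)/2 = 1.1029.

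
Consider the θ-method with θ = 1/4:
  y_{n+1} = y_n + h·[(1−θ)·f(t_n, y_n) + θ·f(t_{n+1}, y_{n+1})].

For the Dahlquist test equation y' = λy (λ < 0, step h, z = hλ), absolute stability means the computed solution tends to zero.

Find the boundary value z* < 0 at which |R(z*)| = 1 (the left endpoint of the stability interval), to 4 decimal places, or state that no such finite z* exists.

left endpoint -4.0000.

With y'=λy (z=hλ):
  y_{n+1} = y_n + z·[3/4·y_n + 1/4·y_{n+1}] ⇒ (1 − 1/4z)y_{n+1} = (1 + 3/4z)y_n
  ⇒ R(z) = (1 + 3/4z)/(1 − 1/4z).

Find x<0 with |R(x)|<1.
x=-1.22: |R|=0.0651
R=−1: 1+3/4x = −1+1/4x ⇒ -1/2x=2 ⇒ x=2/(-1/2)=-4.0000
Confirm numerically:
  x=-3.865: |R|=0.96567 <1
  x=-3.832: |R|=0.95710 <1
  x=-3.805: |R|=0.95003 <1
  x=-4.452: |R|=1.10696 >1
  x=-4.157: |R|=1.03849 >1
So |R|<1 on (-4.0000, 0).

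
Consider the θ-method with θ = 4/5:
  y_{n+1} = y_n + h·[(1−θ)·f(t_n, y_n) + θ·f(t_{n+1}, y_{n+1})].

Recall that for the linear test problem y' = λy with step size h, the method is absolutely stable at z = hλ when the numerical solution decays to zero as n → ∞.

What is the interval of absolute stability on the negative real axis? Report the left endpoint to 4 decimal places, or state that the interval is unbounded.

(−∞, 0) — no finite endpoint.

With y'=λy (z=hλ):
  y_{n+1} = y_n + z·[1/5·y_n + 4/5·y_{n+1}] ⇒ (1 − 4/5z)y_{n+1} = (1 + 1/5z)y_n
  Hence R(z) = (1 + 1/5z)/(1 − 4/5z).

Need |R(x)|<1, x<0.
x=-1.19: |R|=0.3904
x=-2: |R|=0.2308
x=-10: |R|=0.1111
x=-100: |R|=0.2346
θ=4/5≥1/2 ⇒ |1+1/5x|<|1−4/5x| ∀x<0 ⇒ unbounded interval.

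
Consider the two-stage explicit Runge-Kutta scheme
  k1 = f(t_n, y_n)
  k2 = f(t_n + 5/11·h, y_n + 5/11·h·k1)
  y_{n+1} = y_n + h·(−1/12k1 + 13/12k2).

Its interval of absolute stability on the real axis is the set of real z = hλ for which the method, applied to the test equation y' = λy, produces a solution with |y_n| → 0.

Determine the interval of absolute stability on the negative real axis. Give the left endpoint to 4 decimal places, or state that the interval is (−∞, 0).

z∈(-2.0308,0).

With y'=λy (z=hλ):
  k1=λy_n ⇒ h·k1=z·y_n;  k2=λ(1+5/11z)y_n ⇒ h·k2=z(1+5/11z)y_n
  y_{n+1}/y_n = 1 − 1/12z + 13/12z(1+5/11z) = 1 + z + 65/132z²
  R(z) = 1 + z + 65/132z².

Need |R(x)|<1, x<0.
x=-1.24: |R|=0.5172
R=1: x+65/132x²=0 ⇒ x=−132/65=-2.0308; min R=1−1/(4·65/132)=0.4923>−1
Confirm numerically:
  x=-1.632: |R|=0.67953 <1
  x=-1.370: |R|=0.55423 <1
  x=-1.178: |R|=0.50533 <1
  x=-1.080: |R|=0.49436 <1
  x=-2.382: |R|=1.41198 >1
  x=-2.072: |R|=1.04207 >1
So |R|<1 on (-2.0308, 0).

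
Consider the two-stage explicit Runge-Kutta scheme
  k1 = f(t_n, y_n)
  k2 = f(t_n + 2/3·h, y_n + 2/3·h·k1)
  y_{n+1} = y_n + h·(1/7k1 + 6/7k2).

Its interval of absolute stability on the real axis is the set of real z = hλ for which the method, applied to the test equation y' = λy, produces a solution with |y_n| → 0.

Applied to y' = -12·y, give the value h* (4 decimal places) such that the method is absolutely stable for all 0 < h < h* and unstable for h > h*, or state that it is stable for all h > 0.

(-1.7500,0); λ=-12 ⇒ h* = (7/4)/12 = 0.1458.

Set f=λy, z=hλ:
  k1=λy_n ⇒ h·k1=z·y_n;  k2=λ(1+2/3z)y_n ⇒ h·k2=z(1+2/3z)y_n
  y_{n+1}/y_n = 1 + 1/7z + 6/7z(1+2/3z) = 1 + z + 4/7z²
  ⇒ R(z) = 1 + z + 4/7z².

Need |R(x)|<1, x<0.
x=-1.35: |R|=0.6914
R=1: x+4/7x²=0 ⇒ x=−7/4=-1.7500; min R=1−1/(4·4/7)=0.5625>−1
Confirm numerically:
  x=-1.677: |R|=0.93005 <1
  x=-1.630: |R|=0.88823 <1
  x=-1.169: |R|=0.61189 <1
  x=-0.987: |R|=0.56967 <1
  x=-2.191: |R|=1.55213 >1
  x=-1.879: |R|=1.13851 >1
  x=-1.877: |R|=1.13622 >1
Interval (-1.7500, 0).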